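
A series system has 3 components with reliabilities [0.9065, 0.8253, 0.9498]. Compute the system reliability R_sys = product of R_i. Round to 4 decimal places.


Components: [0.9065, 0.8253, 0.9498]
After component 1 (R=0.9065): product = 0.9065
After component 2 (R=0.8253): product = 0.7481
After component 3 (R=0.9498): product = 0.7106
R_sys = 0.7106

0.7106


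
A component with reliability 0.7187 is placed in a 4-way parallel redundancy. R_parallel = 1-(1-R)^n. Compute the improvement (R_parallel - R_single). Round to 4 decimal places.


R_single = 0.7187, n = 4
1 - R_single = 0.2813
(1 - R_single)^n = 0.2813^4 = 0.0063
R_parallel = 1 - 0.0063 = 0.9937
Improvement = 0.9937 - 0.7187
Improvement = 0.275

0.275


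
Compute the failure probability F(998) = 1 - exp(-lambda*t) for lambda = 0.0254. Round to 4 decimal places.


lambda = 0.0254, t = 998
lambda * t = 25.3492
exp(-25.3492) = 0.0
F(t) = 1 - 0.0
F(t) = 1.0

1.0


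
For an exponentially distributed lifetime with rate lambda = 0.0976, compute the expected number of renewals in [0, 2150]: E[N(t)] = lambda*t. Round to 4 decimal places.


lambda = 0.0976
t = 2150
E[N(t)] = lambda * t
E[N(t)] = 0.0976 * 2150
E[N(t)] = 209.84

209.84


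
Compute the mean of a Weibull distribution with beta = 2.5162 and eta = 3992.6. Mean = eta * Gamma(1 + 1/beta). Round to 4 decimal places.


beta = 2.5162, eta = 3992.6
1/beta = 0.3974
1 + 1/beta = 1.3974
Gamma(1.3974) = 0.8874
Mean = 3992.6 * 0.8874
Mean = 3543.0616

3543.0616


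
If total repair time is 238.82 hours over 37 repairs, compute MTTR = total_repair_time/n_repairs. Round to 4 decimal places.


total_repair_time = 238.82
n_repairs = 37
MTTR = 238.82 / 37
MTTR = 6.4546

6.4546


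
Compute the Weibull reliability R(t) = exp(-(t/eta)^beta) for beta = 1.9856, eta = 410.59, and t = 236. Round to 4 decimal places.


beta = 1.9856, eta = 410.59, t = 236
t/eta = 236 / 410.59 = 0.5748
(t/eta)^beta = 0.5748^1.9856 = 0.333
R(t) = exp(-0.333)
R(t) = 0.7168

0.7168


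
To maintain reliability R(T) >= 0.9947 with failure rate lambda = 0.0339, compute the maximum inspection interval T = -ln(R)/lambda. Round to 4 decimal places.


R_target = 0.9947
lambda = 0.0339
-ln(0.9947) = 0.0053
T = 0.0053 / 0.0339
T = 0.1568

0.1568


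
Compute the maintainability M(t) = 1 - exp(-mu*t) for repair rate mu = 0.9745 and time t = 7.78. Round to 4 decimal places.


mu = 0.9745, t = 7.78
mu * t = 0.9745 * 7.78 = 7.5816
exp(-7.5816) = 0.0005
M(t) = 1 - 0.0005
M(t) = 0.9995

0.9995


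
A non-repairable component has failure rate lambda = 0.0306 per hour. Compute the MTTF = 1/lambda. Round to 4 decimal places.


lambda = 0.0306
MTTF = 1 / 0.0306
MTTF = 32.6797

32.6797


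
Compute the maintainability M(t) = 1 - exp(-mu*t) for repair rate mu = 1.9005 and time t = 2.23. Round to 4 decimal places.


mu = 1.9005, t = 2.23
mu * t = 1.9005 * 2.23 = 4.2381
exp(-4.2381) = 0.0144
M(t) = 1 - 0.0144
M(t) = 0.9856

0.9856


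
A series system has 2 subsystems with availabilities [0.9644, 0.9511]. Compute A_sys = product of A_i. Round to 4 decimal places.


Subsystems: [0.9644, 0.9511]
After subsystem 1 (A=0.9644): product = 0.9644
After subsystem 2 (A=0.9511): product = 0.9172
A_sys = 0.9172

0.9172


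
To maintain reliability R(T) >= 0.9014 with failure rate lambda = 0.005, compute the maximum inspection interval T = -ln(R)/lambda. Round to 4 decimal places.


R_target = 0.9014
lambda = 0.005
-ln(0.9014) = 0.1038
T = 0.1038 / 0.005
T = 20.7612

20.7612


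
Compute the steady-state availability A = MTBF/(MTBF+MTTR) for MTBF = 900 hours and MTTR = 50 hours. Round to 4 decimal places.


MTBF = 900
MTTR = 50
MTBF + MTTR = 950
A = 900 / 950
A = 0.9474

0.9474


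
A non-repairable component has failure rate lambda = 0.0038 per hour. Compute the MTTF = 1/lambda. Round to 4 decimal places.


lambda = 0.0038
MTTF = 1 / 0.0038
MTTF = 263.1579

263.1579


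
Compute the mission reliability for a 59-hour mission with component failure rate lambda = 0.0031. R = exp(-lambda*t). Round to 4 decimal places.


lambda = 0.0031
mission_time = 59
lambda * t = 0.0031 * 59 = 0.1829
R = exp(-0.1829)
R = 0.8329

0.8329


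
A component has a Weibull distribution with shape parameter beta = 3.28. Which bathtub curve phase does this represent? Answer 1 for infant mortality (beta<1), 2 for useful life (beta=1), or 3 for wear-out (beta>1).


beta = 3.28
Compare beta to 1:
beta < 1 => infant mortality (phase 1)
beta = 1 => useful life (phase 2)
beta > 1 => wear-out (phase 3)
Since beta = 3.28, this is wear-out (increasing failure rate)
Phase = 3

3


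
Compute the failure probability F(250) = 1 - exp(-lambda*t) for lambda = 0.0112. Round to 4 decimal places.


lambda = 0.0112, t = 250
lambda * t = 2.8
exp(-2.8) = 0.0608
F(t) = 1 - 0.0608
F(t) = 0.9392

0.9392


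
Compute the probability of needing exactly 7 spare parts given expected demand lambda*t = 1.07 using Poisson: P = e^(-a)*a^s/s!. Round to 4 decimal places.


a = 1.07, s = 7
e^(-a) = e^(-1.07) = 0.343
a^s = 1.07^7 = 1.6058
s! = 5040
P = 0.343 * 1.6058 / 5040
P = 0.0001

0.0001


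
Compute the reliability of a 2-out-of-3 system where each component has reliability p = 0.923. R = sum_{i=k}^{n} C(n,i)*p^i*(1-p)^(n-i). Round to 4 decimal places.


k = 2, n = 3, p = 0.923
i=2: C(3,2)=3 * 0.923^2 * 0.077^1 = 0.1968
i=3: C(3,3)=1 * 0.923^3 * 0.077^0 = 0.7863
R = sum of terms = 0.9831

0.9831


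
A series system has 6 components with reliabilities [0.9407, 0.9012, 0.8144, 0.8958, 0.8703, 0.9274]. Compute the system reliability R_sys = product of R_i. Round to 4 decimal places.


Components: [0.9407, 0.9012, 0.8144, 0.8958, 0.8703, 0.9274]
After component 1 (R=0.9407): product = 0.9407
After component 2 (R=0.9012): product = 0.8478
After component 3 (R=0.8144): product = 0.6904
After component 4 (R=0.8958): product = 0.6185
After component 5 (R=0.8703): product = 0.5383
After component 6 (R=0.9274): product = 0.4992
R_sys = 0.4992

0.4992


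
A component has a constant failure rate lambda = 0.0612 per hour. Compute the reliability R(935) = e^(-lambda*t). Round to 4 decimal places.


lambda = 0.0612
t = 935
lambda * t = 57.222
R(t) = e^(-57.222)
R(t) = 0.0

0.0


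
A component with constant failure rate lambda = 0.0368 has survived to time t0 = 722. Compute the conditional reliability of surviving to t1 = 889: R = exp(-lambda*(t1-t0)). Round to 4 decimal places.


lambda = 0.0368
t0 = 722, t1 = 889
t1 - t0 = 167
lambda * (t1-t0) = 0.0368 * 167 = 6.1456
R = exp(-6.1456)
R = 0.0021

0.0021


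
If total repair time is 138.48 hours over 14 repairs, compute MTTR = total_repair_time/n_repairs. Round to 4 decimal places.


total_repair_time = 138.48
n_repairs = 14
MTTR = 138.48 / 14
MTTR = 9.8914

9.8914


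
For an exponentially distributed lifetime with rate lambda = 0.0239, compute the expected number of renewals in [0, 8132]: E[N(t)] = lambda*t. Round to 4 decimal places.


lambda = 0.0239
t = 8132
E[N(t)] = lambda * t
E[N(t)] = 0.0239 * 8132
E[N(t)] = 194.3548

194.3548


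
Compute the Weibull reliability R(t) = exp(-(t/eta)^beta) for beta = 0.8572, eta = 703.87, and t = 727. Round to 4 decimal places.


beta = 0.8572, eta = 703.87, t = 727
t/eta = 727 / 703.87 = 1.0329
(t/eta)^beta = 1.0329^0.8572 = 1.0281
R(t) = exp(-1.0281)
R(t) = 0.3577

0.3577


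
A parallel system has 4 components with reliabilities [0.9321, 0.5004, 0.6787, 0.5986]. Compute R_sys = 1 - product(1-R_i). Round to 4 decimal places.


Components: [0.9321, 0.5004, 0.6787, 0.5986]
(1 - 0.9321) = 0.0679, running product = 0.0679
(1 - 0.5004) = 0.4996, running product = 0.0339
(1 - 0.6787) = 0.3213, running product = 0.0109
(1 - 0.5986) = 0.4014, running product = 0.0044
Product of (1-R_i) = 0.0044
R_sys = 1 - 0.0044 = 0.9956

0.9956


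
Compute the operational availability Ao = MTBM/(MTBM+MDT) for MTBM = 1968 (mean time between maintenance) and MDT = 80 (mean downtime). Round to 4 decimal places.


MTBM = 1968
MDT = 80
MTBM + MDT = 2048
Ao = 1968 / 2048
Ao = 0.9609

0.9609


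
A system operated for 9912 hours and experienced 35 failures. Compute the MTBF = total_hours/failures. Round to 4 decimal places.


total_hours = 9912
failures = 35
MTBF = 9912 / 35
MTBF = 283.2

283.2


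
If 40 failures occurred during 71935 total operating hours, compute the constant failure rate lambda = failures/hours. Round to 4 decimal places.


failures = 40
total_hours = 71935
lambda = 40 / 71935
lambda = 0.0006

0.0006


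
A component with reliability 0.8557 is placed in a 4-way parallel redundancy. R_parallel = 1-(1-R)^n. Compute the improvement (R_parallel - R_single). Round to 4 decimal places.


R_single = 0.8557, n = 4
1 - R_single = 0.1443
(1 - R_single)^n = 0.1443^4 = 0.0004
R_parallel = 1 - 0.0004 = 0.9996
Improvement = 0.9996 - 0.8557
Improvement = 0.1439

0.1439


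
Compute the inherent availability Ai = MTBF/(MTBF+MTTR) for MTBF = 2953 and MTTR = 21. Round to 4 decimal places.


MTBF = 2953
MTTR = 21
MTBF + MTTR = 2974
Ai = 2953 / 2974
Ai = 0.9929

0.9929


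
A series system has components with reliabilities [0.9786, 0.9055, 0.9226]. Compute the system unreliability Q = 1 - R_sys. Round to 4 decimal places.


Components: [0.9786, 0.9055, 0.9226]
After component 1: product = 0.9786
After component 2: product = 0.8861
After component 3: product = 0.8175
R_sys = 0.8175
Q = 1 - 0.8175 = 0.1825

0.1825


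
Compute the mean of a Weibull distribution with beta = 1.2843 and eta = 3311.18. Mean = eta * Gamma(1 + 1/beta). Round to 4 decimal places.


beta = 1.2843, eta = 3311.18
1/beta = 0.7786
1 + 1/beta = 1.7786
Gamma(1.7786) = 0.9259
Mean = 3311.18 * 0.9259
Mean = 3065.7762

3065.7762


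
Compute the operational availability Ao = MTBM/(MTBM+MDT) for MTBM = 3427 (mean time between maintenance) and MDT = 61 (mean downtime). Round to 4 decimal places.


MTBM = 3427
MDT = 61
MTBM + MDT = 3488
Ao = 3427 / 3488
Ao = 0.9825

0.9825


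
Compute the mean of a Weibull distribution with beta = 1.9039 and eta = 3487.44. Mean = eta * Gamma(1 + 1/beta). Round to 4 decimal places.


beta = 1.9039, eta = 3487.44
1/beta = 0.5252
1 + 1/beta = 1.5252
Gamma(1.5252) = 0.8873
Mean = 3487.44 * 0.8873
Mean = 3094.4251

3094.4251


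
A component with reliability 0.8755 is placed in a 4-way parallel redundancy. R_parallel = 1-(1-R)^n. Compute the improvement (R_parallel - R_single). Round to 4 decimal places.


R_single = 0.8755, n = 4
1 - R_single = 0.1245
(1 - R_single)^n = 0.1245^4 = 0.0002
R_parallel = 1 - 0.0002 = 0.9998
Improvement = 0.9998 - 0.8755
Improvement = 0.1243

0.1243


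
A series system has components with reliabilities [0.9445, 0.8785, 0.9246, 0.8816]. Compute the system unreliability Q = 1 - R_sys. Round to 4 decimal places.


Components: [0.9445, 0.8785, 0.9246, 0.8816]
After component 1: product = 0.9445
After component 2: product = 0.8297
After component 3: product = 0.7672
After component 4: product = 0.6763
R_sys = 0.6763
Q = 1 - 0.6763 = 0.3237

0.3237


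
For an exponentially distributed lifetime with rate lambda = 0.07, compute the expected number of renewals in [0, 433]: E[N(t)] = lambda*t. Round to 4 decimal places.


lambda = 0.07
t = 433
E[N(t)] = lambda * t
E[N(t)] = 0.07 * 433
E[N(t)] = 30.31

30.31


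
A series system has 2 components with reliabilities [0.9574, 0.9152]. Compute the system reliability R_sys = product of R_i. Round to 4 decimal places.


Components: [0.9574, 0.9152]
After component 1 (R=0.9574): product = 0.9574
After component 2 (R=0.9152): product = 0.8762
R_sys = 0.8762

0.8762


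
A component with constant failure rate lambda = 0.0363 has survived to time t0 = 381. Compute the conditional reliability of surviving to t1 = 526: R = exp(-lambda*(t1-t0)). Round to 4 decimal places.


lambda = 0.0363
t0 = 381, t1 = 526
t1 - t0 = 145
lambda * (t1-t0) = 0.0363 * 145 = 5.2635
R = exp(-5.2635)
R = 0.0052

0.0052


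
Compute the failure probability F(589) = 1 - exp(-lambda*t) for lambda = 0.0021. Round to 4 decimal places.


lambda = 0.0021, t = 589
lambda * t = 1.2369
exp(-1.2369) = 0.2903
F(t) = 1 - 0.2903
F(t) = 0.7097

0.7097


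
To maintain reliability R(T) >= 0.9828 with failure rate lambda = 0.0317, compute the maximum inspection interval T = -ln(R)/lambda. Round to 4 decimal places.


R_target = 0.9828
lambda = 0.0317
-ln(0.9828) = 0.0173
T = 0.0173 / 0.0317
T = 0.5473

0.5473


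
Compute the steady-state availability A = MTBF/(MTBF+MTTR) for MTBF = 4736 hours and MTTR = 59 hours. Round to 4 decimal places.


MTBF = 4736
MTTR = 59
MTBF + MTTR = 4795
A = 4736 / 4795
A = 0.9877

0.9877


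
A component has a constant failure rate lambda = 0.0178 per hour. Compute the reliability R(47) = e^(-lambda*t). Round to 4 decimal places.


lambda = 0.0178
t = 47
lambda * t = 0.8366
R(t) = e^(-0.8366)
R(t) = 0.4332

0.4332


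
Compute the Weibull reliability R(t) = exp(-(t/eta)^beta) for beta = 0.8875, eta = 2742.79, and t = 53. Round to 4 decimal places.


beta = 0.8875, eta = 2742.79, t = 53
t/eta = 53 / 2742.79 = 0.0193
(t/eta)^beta = 0.0193^0.8875 = 0.0301
R(t) = exp(-0.0301)
R(t) = 0.9703

0.9703


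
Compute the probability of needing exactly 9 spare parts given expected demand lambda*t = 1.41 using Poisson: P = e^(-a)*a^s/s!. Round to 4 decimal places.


a = 1.41, s = 9
e^(-a) = e^(-1.41) = 0.2441
a^s = 1.41^9 = 22.0278
s! = 362880
P = 0.2441 * 22.0278 / 362880
P = 0.0

0.0


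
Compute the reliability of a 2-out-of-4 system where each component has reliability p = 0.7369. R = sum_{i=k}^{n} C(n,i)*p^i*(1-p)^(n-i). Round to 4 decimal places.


k = 2, n = 4, p = 0.7369
i=2: C(4,2)=6 * 0.7369^2 * 0.2631^2 = 0.2255
i=3: C(4,3)=4 * 0.7369^3 * 0.2631^1 = 0.4211
i=4: C(4,4)=1 * 0.7369^4 * 0.2631^0 = 0.2949
R = sum of terms = 0.9415

0.9415


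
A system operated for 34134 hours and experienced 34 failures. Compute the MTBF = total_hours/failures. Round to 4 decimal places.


total_hours = 34134
failures = 34
MTBF = 34134 / 34
MTBF = 1003.9412

1003.9412


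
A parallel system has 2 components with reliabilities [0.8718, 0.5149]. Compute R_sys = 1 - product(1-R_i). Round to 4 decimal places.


Components: [0.8718, 0.5149]
(1 - 0.8718) = 0.1282, running product = 0.1282
(1 - 0.5149) = 0.4851, running product = 0.0622
Product of (1-R_i) = 0.0622
R_sys = 1 - 0.0622 = 0.9378

0.9378


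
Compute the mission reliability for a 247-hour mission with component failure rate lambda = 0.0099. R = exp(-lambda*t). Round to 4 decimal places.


lambda = 0.0099
mission_time = 247
lambda * t = 0.0099 * 247 = 2.4453
R = exp(-2.4453)
R = 0.0867

0.0867


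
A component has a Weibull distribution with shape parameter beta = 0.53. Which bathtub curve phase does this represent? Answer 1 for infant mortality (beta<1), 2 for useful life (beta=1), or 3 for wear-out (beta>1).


beta = 0.53
Compare beta to 1:
beta < 1 => infant mortality (phase 1)
beta = 1 => useful life (phase 2)
beta > 1 => wear-out (phase 3)
Since beta = 0.53, this is infant mortality (decreasing failure rate)
Phase = 1

1


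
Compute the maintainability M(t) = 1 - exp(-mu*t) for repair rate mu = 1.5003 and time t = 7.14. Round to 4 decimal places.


mu = 1.5003, t = 7.14
mu * t = 1.5003 * 7.14 = 10.7121
exp(-10.7121) = 0.0
M(t) = 1 - 0.0
M(t) = 1.0

1.0


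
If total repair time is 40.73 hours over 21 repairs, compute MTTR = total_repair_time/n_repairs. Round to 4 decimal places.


total_repair_time = 40.73
n_repairs = 21
MTTR = 40.73 / 21
MTTR = 1.9395

1.9395


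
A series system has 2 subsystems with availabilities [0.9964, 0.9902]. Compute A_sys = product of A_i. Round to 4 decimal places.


Subsystems: [0.9964, 0.9902]
After subsystem 1 (A=0.9964): product = 0.9964
After subsystem 2 (A=0.9902): product = 0.9866
A_sys = 0.9866

0.9866


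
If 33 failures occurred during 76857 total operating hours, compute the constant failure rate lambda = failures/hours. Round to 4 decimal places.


failures = 33
total_hours = 76857
lambda = 33 / 76857
lambda = 0.0004

0.0004


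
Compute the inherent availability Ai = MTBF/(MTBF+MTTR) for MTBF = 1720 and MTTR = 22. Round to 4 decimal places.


MTBF = 1720
MTTR = 22
MTBF + MTTR = 1742
Ai = 1720 / 1742
Ai = 0.9874

0.9874


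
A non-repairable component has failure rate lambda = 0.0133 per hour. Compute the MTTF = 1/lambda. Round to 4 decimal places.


lambda = 0.0133
MTTF = 1 / 0.0133
MTTF = 75.188

75.188


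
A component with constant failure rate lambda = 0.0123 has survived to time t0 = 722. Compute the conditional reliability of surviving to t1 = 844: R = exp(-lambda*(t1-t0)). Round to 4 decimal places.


lambda = 0.0123
t0 = 722, t1 = 844
t1 - t0 = 122
lambda * (t1-t0) = 0.0123 * 122 = 1.5006
R = exp(-1.5006)
R = 0.223

0.223


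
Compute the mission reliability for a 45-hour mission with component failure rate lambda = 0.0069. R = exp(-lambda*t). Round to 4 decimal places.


lambda = 0.0069
mission_time = 45
lambda * t = 0.0069 * 45 = 0.3105
R = exp(-0.3105)
R = 0.7331

0.7331


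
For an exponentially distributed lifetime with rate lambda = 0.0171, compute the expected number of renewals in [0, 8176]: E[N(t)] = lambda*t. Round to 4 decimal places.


lambda = 0.0171
t = 8176
E[N(t)] = lambda * t
E[N(t)] = 0.0171 * 8176
E[N(t)] = 139.8096

139.8096


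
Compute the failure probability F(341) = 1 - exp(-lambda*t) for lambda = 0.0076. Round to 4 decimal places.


lambda = 0.0076, t = 341
lambda * t = 2.5916
exp(-2.5916) = 0.0749
F(t) = 1 - 0.0749
F(t) = 0.9251

0.9251


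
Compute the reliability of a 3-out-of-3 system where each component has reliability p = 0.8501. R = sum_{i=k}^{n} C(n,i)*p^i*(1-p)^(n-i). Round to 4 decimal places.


k = 3, n = 3, p = 0.8501
i=3: C(3,3)=1 * 0.8501^3 * 0.1499^0 = 0.6143
R = sum of terms = 0.6143

0.6143


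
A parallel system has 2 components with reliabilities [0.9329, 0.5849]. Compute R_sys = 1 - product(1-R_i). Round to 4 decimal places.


Components: [0.9329, 0.5849]
(1 - 0.9329) = 0.0671, running product = 0.0671
(1 - 0.5849) = 0.4151, running product = 0.0279
Product of (1-R_i) = 0.0279
R_sys = 1 - 0.0279 = 0.9721

0.9721


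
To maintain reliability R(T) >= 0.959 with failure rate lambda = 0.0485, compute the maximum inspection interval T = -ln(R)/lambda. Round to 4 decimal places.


R_target = 0.959
lambda = 0.0485
-ln(0.959) = 0.0419
T = 0.0419 / 0.0485
T = 0.8632

0.8632


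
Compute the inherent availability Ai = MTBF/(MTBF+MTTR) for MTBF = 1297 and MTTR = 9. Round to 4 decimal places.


MTBF = 1297
MTTR = 9
MTBF + MTTR = 1306
Ai = 1297 / 1306
Ai = 0.9931

0.9931


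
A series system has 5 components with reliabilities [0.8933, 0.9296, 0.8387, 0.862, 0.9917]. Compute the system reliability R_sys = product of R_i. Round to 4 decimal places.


Components: [0.8933, 0.9296, 0.8387, 0.862, 0.9917]
After component 1 (R=0.8933): product = 0.8933
After component 2 (R=0.9296): product = 0.8304
After component 3 (R=0.8387): product = 0.6965
After component 4 (R=0.862): product = 0.6004
After component 5 (R=0.9917): product = 0.5954
R_sys = 0.5954

0.5954


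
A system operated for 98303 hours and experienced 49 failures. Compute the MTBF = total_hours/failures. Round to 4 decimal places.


total_hours = 98303
failures = 49
MTBF = 98303 / 49
MTBF = 2006.1837

2006.1837


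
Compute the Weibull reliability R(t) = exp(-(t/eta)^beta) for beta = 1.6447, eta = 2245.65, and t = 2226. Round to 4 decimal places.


beta = 1.6447, eta = 2245.65, t = 2226
t/eta = 2226 / 2245.65 = 0.9912
(t/eta)^beta = 0.9912^1.6447 = 0.9856
R(t) = exp(-0.9856)
R(t) = 0.3732

0.3732


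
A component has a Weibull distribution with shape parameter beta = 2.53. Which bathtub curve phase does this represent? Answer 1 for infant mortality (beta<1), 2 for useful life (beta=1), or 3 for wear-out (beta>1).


beta = 2.53
Compare beta to 1:
beta < 1 => infant mortality (phase 1)
beta = 1 => useful life (phase 2)
beta > 1 => wear-out (phase 3)
Since beta = 2.53, this is wear-out (increasing failure rate)
Phase = 3

3


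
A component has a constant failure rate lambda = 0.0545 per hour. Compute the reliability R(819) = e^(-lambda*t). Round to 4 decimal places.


lambda = 0.0545
t = 819
lambda * t = 44.6355
R(t) = e^(-44.6355)
R(t) = 0.0

0.0


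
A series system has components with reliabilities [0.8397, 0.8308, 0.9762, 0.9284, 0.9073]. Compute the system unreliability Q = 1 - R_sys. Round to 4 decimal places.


Components: [0.8397, 0.8308, 0.9762, 0.9284, 0.9073]
After component 1: product = 0.8397
After component 2: product = 0.6976
After component 3: product = 0.681
After component 4: product = 0.6323
After component 5: product = 0.5736
R_sys = 0.5736
Q = 1 - 0.5736 = 0.4264

0.4264


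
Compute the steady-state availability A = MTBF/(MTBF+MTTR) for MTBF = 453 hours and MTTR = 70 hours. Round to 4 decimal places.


MTBF = 453
MTTR = 70
MTBF + MTTR = 523
A = 453 / 523
A = 0.8662

0.8662


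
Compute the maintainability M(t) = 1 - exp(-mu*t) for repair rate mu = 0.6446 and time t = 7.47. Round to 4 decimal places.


mu = 0.6446, t = 7.47
mu * t = 0.6446 * 7.47 = 4.8152
exp(-4.8152) = 0.0081
M(t) = 1 - 0.0081
M(t) = 0.9919

0.9919


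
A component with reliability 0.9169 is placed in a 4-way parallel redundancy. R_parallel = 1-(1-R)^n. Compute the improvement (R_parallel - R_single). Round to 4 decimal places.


R_single = 0.9169, n = 4
1 - R_single = 0.0831
(1 - R_single)^n = 0.0831^4 = 0.0
R_parallel = 1 - 0.0 = 1.0
Improvement = 1.0 - 0.9169
Improvement = 0.0831

0.0831


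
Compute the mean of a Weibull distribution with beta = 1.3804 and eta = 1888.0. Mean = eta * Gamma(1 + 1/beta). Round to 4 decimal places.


beta = 1.3804, eta = 1888.0
1/beta = 0.7244
1 + 1/beta = 1.7244
Gamma(1.7244) = 0.9135
Mean = 1888.0 * 0.9135
Mean = 1724.6772

1724.6772


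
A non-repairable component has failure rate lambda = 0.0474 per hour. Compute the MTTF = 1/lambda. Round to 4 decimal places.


lambda = 0.0474
MTTF = 1 / 0.0474
MTTF = 21.097

21.097


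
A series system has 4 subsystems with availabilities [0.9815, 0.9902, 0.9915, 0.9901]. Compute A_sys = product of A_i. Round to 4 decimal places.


Subsystems: [0.9815, 0.9902, 0.9915, 0.9901]
After subsystem 1 (A=0.9815): product = 0.9815
After subsystem 2 (A=0.9902): product = 0.9719
After subsystem 3 (A=0.9915): product = 0.9636
After subsystem 4 (A=0.9901): product = 0.9541
A_sys = 0.9541

0.9541


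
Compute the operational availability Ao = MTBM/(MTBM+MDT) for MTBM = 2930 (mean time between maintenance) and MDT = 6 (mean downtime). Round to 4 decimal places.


MTBM = 2930
MDT = 6
MTBM + MDT = 2936
Ao = 2930 / 2936
Ao = 0.998

0.998


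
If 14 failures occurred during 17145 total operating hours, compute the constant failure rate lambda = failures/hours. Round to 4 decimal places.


failures = 14
total_hours = 17145
lambda = 14 / 17145
lambda = 0.0008

0.0008


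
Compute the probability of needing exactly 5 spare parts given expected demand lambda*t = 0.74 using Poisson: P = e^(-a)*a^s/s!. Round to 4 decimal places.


a = 0.74, s = 5
e^(-a) = e^(-0.74) = 0.4771
a^s = 0.74^5 = 0.2219
s! = 120
P = 0.4771 * 0.2219 / 120
P = 0.0009

0.0009


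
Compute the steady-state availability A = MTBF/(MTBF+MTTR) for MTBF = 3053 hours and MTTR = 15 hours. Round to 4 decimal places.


MTBF = 3053
MTTR = 15
MTBF + MTTR = 3068
A = 3053 / 3068
A = 0.9951

0.9951


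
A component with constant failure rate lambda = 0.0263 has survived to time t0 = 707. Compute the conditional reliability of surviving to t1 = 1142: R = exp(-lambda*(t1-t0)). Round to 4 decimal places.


lambda = 0.0263
t0 = 707, t1 = 1142
t1 - t0 = 435
lambda * (t1-t0) = 0.0263 * 435 = 11.4405
R = exp(-11.4405)
R = 0.0

0.0


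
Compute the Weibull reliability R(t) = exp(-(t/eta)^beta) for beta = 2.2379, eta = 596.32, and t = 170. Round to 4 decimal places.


beta = 2.2379, eta = 596.32, t = 170
t/eta = 170 / 596.32 = 0.2851
(t/eta)^beta = 0.2851^2.2379 = 0.0603
R(t) = exp(-0.0603)
R(t) = 0.9415

0.9415


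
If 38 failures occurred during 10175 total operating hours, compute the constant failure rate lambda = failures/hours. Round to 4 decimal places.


failures = 38
total_hours = 10175
lambda = 38 / 10175
lambda = 0.0037

0.0037


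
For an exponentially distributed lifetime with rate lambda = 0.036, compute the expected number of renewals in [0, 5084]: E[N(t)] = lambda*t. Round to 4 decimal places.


lambda = 0.036
t = 5084
E[N(t)] = lambda * t
E[N(t)] = 0.036 * 5084
E[N(t)] = 183.024

183.024


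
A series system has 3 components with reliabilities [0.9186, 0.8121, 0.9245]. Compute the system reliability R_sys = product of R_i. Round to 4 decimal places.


Components: [0.9186, 0.8121, 0.9245]
After component 1 (R=0.9186): product = 0.9186
After component 2 (R=0.8121): product = 0.746
After component 3 (R=0.9245): product = 0.6897
R_sys = 0.6897

0.6897


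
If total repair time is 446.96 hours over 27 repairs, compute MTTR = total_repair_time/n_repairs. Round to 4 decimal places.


total_repair_time = 446.96
n_repairs = 27
MTTR = 446.96 / 27
MTTR = 16.5541

16.5541


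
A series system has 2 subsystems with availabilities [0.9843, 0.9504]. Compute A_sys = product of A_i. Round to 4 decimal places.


Subsystems: [0.9843, 0.9504]
After subsystem 1 (A=0.9843): product = 0.9843
After subsystem 2 (A=0.9504): product = 0.9355
A_sys = 0.9355

0.9355


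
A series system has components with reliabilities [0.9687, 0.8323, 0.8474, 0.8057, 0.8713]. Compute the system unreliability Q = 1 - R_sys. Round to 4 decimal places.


Components: [0.9687, 0.8323, 0.8474, 0.8057, 0.8713]
After component 1: product = 0.9687
After component 2: product = 0.8062
After component 3: product = 0.6832
After component 4: product = 0.5505
After component 5: product = 0.4796
R_sys = 0.4796
Q = 1 - 0.4796 = 0.5204

0.5204


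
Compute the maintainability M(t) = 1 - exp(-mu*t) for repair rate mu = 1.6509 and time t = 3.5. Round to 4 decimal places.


mu = 1.6509, t = 3.5
mu * t = 1.6509 * 3.5 = 5.7782
exp(-5.7782) = 0.0031
M(t) = 1 - 0.0031
M(t) = 0.9969

0.9969


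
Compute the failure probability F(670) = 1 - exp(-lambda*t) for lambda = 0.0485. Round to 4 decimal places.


lambda = 0.0485, t = 670
lambda * t = 32.495
exp(-32.495) = 0.0
F(t) = 1 - 0.0
F(t) = 1.0

1.0


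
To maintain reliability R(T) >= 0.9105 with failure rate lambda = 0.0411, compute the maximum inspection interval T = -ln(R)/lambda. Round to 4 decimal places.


R_target = 0.9105
lambda = 0.0411
-ln(0.9105) = 0.0938
T = 0.0938 / 0.0411
T = 2.2813

2.2813


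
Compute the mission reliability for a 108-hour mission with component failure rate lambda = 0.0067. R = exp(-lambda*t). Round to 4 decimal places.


lambda = 0.0067
mission_time = 108
lambda * t = 0.0067 * 108 = 0.7236
R = exp(-0.7236)
R = 0.485

0.485


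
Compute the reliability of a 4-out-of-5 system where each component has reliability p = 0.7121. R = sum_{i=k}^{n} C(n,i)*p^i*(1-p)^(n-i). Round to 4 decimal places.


k = 4, n = 5, p = 0.7121
i=4: C(5,4)=5 * 0.7121^4 * 0.2879^1 = 0.3701
i=5: C(5,5)=1 * 0.7121^5 * 0.2879^0 = 0.1831
R = sum of terms = 0.5533

0.5533


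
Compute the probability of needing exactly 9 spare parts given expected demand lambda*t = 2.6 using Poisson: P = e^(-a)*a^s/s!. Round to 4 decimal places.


a = 2.6, s = 9
e^(-a) = e^(-2.6) = 0.0743
a^s = 2.6^9 = 5429.5037
s! = 362880
P = 0.0743 * 5429.5037 / 362880
P = 0.0011

0.0011


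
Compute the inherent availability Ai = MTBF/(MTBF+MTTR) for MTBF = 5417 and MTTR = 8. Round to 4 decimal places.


MTBF = 5417
MTTR = 8
MTBF + MTTR = 5425
Ai = 5417 / 5425
Ai = 0.9985

0.9985


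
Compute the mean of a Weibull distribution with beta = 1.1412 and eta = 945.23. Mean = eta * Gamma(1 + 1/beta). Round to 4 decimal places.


beta = 1.1412, eta = 945.23
1/beta = 0.8763
1 + 1/beta = 1.8763
Gamma(1.8763) = 0.9539
Mean = 945.23 * 0.9539
Mean = 901.6142

901.6142


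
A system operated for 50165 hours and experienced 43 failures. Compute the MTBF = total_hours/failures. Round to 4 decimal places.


total_hours = 50165
failures = 43
MTBF = 50165 / 43
MTBF = 1166.6279

1166.6279


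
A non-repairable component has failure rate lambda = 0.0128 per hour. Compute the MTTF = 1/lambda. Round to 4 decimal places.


lambda = 0.0128
MTTF = 1 / 0.0128
MTTF = 78.125

78.125


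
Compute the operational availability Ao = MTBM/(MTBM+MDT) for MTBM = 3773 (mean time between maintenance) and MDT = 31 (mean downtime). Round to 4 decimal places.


MTBM = 3773
MDT = 31
MTBM + MDT = 3804
Ao = 3773 / 3804
Ao = 0.9919

0.9919


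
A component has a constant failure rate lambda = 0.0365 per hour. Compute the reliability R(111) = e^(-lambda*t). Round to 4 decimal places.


lambda = 0.0365
t = 111
lambda * t = 4.0515
R(t) = e^(-4.0515)
R(t) = 0.0174

0.0174


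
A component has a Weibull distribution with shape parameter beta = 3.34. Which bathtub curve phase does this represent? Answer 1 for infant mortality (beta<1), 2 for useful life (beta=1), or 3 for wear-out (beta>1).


beta = 3.34
Compare beta to 1:
beta < 1 => infant mortality (phase 1)
beta = 1 => useful life (phase 2)
beta > 1 => wear-out (phase 3)
Since beta = 3.34, this is wear-out (increasing failure rate)
Phase = 3

3


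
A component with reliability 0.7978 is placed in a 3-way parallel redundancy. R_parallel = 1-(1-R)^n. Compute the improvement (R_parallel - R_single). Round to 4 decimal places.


R_single = 0.7978, n = 3
1 - R_single = 0.2022
(1 - R_single)^n = 0.2022^3 = 0.0083
R_parallel = 1 - 0.0083 = 0.9917
Improvement = 0.9917 - 0.7978
Improvement = 0.1939

0.1939


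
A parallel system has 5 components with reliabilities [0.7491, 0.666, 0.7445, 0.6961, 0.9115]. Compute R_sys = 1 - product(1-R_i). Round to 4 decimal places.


Components: [0.7491, 0.666, 0.7445, 0.6961, 0.9115]
(1 - 0.7491) = 0.2509, running product = 0.2509
(1 - 0.666) = 0.334, running product = 0.0838
(1 - 0.7445) = 0.2555, running product = 0.0214
(1 - 0.6961) = 0.3039, running product = 0.0065
(1 - 0.9115) = 0.0885, running product = 0.0006
Product of (1-R_i) = 0.0006
R_sys = 1 - 0.0006 = 0.9994

0.9994


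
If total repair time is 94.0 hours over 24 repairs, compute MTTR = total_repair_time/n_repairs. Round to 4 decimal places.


total_repair_time = 94.0
n_repairs = 24
MTTR = 94.0 / 24
MTTR = 3.9167

3.9167


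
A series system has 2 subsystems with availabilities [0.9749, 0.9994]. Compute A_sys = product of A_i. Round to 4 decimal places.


Subsystems: [0.9749, 0.9994]
After subsystem 1 (A=0.9749): product = 0.9749
After subsystem 2 (A=0.9994): product = 0.9743
A_sys = 0.9743

0.9743


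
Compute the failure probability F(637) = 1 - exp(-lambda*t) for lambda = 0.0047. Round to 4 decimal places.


lambda = 0.0047, t = 637
lambda * t = 2.9939
exp(-2.9939) = 0.0501
F(t) = 1 - 0.0501
F(t) = 0.9499

0.9499


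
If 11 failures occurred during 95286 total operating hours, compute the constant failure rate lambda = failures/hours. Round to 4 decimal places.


failures = 11
total_hours = 95286
lambda = 11 / 95286
lambda = 0.0001

0.0001


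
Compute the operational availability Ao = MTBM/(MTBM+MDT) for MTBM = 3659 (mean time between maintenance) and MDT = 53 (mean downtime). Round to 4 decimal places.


MTBM = 3659
MDT = 53
MTBM + MDT = 3712
Ao = 3659 / 3712
Ao = 0.9857

0.9857


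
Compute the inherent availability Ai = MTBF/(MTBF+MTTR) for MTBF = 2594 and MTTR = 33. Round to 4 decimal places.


MTBF = 2594
MTTR = 33
MTBF + MTTR = 2627
Ai = 2594 / 2627
Ai = 0.9874

0.9874


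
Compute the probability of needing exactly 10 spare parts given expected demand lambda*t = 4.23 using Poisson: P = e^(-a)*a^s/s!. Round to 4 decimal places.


a = 4.23, s = 10
e^(-a) = e^(-4.23) = 0.0146
a^s = 4.23^10 = 1834018.3379
s! = 3628800
P = 0.0146 * 1834018.3379 / 3628800
P = 0.0074

0.0074


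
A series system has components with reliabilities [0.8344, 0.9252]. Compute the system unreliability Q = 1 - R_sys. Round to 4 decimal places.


Components: [0.8344, 0.9252]
After component 1: product = 0.8344
After component 2: product = 0.772
R_sys = 0.772
Q = 1 - 0.772 = 0.228

0.228


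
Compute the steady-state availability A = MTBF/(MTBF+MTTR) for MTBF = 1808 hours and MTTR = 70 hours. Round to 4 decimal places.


MTBF = 1808
MTTR = 70
MTBF + MTTR = 1878
A = 1808 / 1878
A = 0.9627

0.9627


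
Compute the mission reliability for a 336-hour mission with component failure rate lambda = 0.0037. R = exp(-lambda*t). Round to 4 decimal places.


lambda = 0.0037
mission_time = 336
lambda * t = 0.0037 * 336 = 1.2432
R = exp(-1.2432)
R = 0.2885

0.2885


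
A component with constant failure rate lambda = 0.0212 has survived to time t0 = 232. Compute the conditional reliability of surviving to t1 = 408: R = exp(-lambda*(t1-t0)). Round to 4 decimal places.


lambda = 0.0212
t0 = 232, t1 = 408
t1 - t0 = 176
lambda * (t1-t0) = 0.0212 * 176 = 3.7312
R = exp(-3.7312)
R = 0.024

0.024


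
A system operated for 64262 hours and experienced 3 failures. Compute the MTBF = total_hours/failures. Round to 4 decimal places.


total_hours = 64262
failures = 3
MTBF = 64262 / 3
MTBF = 21420.6667

21420.6667


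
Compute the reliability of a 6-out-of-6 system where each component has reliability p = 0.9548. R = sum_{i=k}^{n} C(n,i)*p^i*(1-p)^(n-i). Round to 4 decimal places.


k = 6, n = 6, p = 0.9548
i=6: C(6,6)=1 * 0.9548^6 * 0.0452^0 = 0.7577
R = sum of terms = 0.7577

0.7577


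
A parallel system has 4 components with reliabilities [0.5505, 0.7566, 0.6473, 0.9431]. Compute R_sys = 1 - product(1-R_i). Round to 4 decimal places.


Components: [0.5505, 0.7566, 0.6473, 0.9431]
(1 - 0.5505) = 0.4495, running product = 0.4495
(1 - 0.7566) = 0.2434, running product = 0.1094
(1 - 0.6473) = 0.3527, running product = 0.0386
(1 - 0.9431) = 0.0569, running product = 0.0022
Product of (1-R_i) = 0.0022
R_sys = 1 - 0.0022 = 0.9978

0.9978


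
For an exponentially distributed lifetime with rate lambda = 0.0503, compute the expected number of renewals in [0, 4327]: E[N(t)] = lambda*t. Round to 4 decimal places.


lambda = 0.0503
t = 4327
E[N(t)] = lambda * t
E[N(t)] = 0.0503 * 4327
E[N(t)] = 217.6481

217.6481


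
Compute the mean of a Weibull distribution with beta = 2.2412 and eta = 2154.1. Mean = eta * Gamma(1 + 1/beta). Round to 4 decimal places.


beta = 2.2412, eta = 2154.1
1/beta = 0.4462
1 + 1/beta = 1.4462
Gamma(1.4462) = 0.8857
Mean = 2154.1 * 0.8857
Mean = 1907.899

1907.899


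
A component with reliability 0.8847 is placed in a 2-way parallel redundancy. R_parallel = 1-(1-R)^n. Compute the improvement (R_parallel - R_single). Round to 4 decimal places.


R_single = 0.8847, n = 2
1 - R_single = 0.1153
(1 - R_single)^n = 0.1153^2 = 0.0133
R_parallel = 1 - 0.0133 = 0.9867
Improvement = 0.9867 - 0.8847
Improvement = 0.102

0.102


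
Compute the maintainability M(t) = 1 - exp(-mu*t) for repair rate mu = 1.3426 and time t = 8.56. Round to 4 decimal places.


mu = 1.3426, t = 8.56
mu * t = 1.3426 * 8.56 = 11.4927
exp(-11.4927) = 0.0
M(t) = 1 - 0.0
M(t) = 1.0

1.0


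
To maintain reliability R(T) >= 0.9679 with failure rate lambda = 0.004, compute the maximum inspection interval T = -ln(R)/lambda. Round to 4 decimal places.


R_target = 0.9679
lambda = 0.004
-ln(0.9679) = 0.0326
T = 0.0326 / 0.004
T = 8.1566

8.1566


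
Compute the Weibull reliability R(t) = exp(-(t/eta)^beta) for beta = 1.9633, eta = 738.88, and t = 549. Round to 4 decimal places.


beta = 1.9633, eta = 738.88, t = 549
t/eta = 549 / 738.88 = 0.743
(t/eta)^beta = 0.743^1.9633 = 0.5581
R(t) = exp(-0.5581)
R(t) = 0.5723

0.5723


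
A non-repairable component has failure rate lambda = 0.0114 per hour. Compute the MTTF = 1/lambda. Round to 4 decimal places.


lambda = 0.0114
MTTF = 1 / 0.0114
MTTF = 87.7193

87.7193


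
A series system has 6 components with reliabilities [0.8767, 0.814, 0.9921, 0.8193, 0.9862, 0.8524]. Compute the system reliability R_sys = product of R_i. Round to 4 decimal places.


Components: [0.8767, 0.814, 0.9921, 0.8193, 0.9862, 0.8524]
After component 1 (R=0.8767): product = 0.8767
After component 2 (R=0.814): product = 0.7136
After component 3 (R=0.9921): product = 0.708
After component 4 (R=0.8193): product = 0.5801
After component 5 (R=0.9862): product = 0.5721
After component 6 (R=0.8524): product = 0.4876
R_sys = 0.4876

0.4876


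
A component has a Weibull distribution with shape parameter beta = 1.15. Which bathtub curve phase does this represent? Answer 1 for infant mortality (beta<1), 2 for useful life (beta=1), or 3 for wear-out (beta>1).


beta = 1.15
Compare beta to 1:
beta < 1 => infant mortality (phase 1)
beta = 1 => useful life (phase 2)
beta > 1 => wear-out (phase 3)
Since beta = 1.15, this is wear-out (increasing failure rate)
Phase = 3

3


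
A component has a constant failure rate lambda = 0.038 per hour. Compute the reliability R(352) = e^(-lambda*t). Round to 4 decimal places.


lambda = 0.038
t = 352
lambda * t = 13.376
R(t) = e^(-13.376)
R(t) = 0.0

0.0


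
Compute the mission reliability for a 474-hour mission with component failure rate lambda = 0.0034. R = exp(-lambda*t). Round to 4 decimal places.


lambda = 0.0034
mission_time = 474
lambda * t = 0.0034 * 474 = 1.6116
R = exp(-1.6116)
R = 0.1996

0.1996


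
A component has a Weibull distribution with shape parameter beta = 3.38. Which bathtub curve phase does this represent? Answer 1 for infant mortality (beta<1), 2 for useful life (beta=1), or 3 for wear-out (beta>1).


beta = 3.38
Compare beta to 1:
beta < 1 => infant mortality (phase 1)
beta = 1 => useful life (phase 2)
beta > 1 => wear-out (phase 3)
Since beta = 3.38, this is wear-out (increasing failure rate)
Phase = 3

3


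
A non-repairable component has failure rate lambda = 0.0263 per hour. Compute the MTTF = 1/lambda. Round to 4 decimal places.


lambda = 0.0263
MTTF = 1 / 0.0263
MTTF = 38.0228

38.0228


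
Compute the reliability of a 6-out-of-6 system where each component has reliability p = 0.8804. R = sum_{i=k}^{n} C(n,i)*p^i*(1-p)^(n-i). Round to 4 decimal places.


k = 6, n = 6, p = 0.8804
i=6: C(6,6)=1 * 0.8804^6 * 0.1196^0 = 0.4657
R = sum of terms = 0.4657

0.4657


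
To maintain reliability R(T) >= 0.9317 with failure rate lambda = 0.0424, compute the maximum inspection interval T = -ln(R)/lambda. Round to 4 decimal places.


R_target = 0.9317
lambda = 0.0424
-ln(0.9317) = 0.0707
T = 0.0707 / 0.0424
T = 1.6685

1.6685


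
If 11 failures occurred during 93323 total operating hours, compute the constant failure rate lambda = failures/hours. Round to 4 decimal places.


failures = 11
total_hours = 93323
lambda = 11 / 93323
lambda = 0.0001

0.0001


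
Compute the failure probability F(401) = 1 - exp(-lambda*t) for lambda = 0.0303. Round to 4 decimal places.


lambda = 0.0303, t = 401
lambda * t = 12.1503
exp(-12.1503) = 0.0
F(t) = 1 - 0.0
F(t) = 1.0

1.0


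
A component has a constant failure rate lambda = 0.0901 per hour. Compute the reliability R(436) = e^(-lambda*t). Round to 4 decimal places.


lambda = 0.0901
t = 436
lambda * t = 39.2836
R(t) = e^(-39.2836)
R(t) = 0.0

0.0


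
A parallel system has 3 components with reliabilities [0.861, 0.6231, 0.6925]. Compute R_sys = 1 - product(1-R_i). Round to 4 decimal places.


Components: [0.861, 0.6231, 0.6925]
(1 - 0.861) = 0.139, running product = 0.139
(1 - 0.6231) = 0.3769, running product = 0.0524
(1 - 0.6925) = 0.3075, running product = 0.0161
Product of (1-R_i) = 0.0161
R_sys = 1 - 0.0161 = 0.9839

0.9839
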